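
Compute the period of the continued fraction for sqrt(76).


Run the CF algorithm for sqrt(76).
a_0 = floor(sqrt(76)) = 8; set m_0=0, q_0=1.
Recurrence: m' = q*a - m,  q' = (d - m'^2)/q,  a' = floor((a_0 + m')/q').
  step 1: m=8, q=12, a=1
  step 2: m=4, q=5, a=2
  step 3: m=6, q=8, a=1
  step 4: m=2, q=9, a=1
  step 5: m=7, q=3, a=5
  step 6: m=8, q=4, a=4
  step 7: m=8, q=3, a=5
  step 8: m=7, q=9, a=1
  step 9: m=2, q=8, a=1
  step 10: m=6, q=5, a=2
  step 11: m=4, q=12, a=1
  step 12: m=8, q=1, a=16
a_12 = 2*a_0 = 16, so the period closes here.
sqrt(76) = [8; 1, 2, 1, 1, 5, 4, 5, 1, 1, 2, 1, 16]
Period length = 12

12


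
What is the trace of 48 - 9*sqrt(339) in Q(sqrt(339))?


Tr(a + b*sqrt(d)) = (a + b*sqrt(d)) + (a - b*sqrt(d)) = 2a
= 2 * (48)
= 96

96


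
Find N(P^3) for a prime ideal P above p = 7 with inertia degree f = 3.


N(P^a) = p^(a*f)
= 7^(3*3)
= 7^9
= 40353607

40353607


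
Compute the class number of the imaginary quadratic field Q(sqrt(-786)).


K = Q(sqrt(-786)). d mod 4 = 2, so D = disc(K) = 4d = -3144
h(K) equals the number of primitive reduced positive-definite forms (a, b, c) = a*x^2 + b*x*y + c*y^2 with b^2 - 4ac = D,
where reduced means |b| <= a <= c, with b >= 0 whenever |b| = a or a = c, and primitive means gcd(a, b, c) = 1.
Reduced forces 3a^2 <= |D| = 3144, so 1 <= a <= 32; b must have the parity of D, and c = (b^2 - D)/(4a) must be an integer >= a.
Enumerate a = 1..32, b in [-a, a]:
  a=1: (1, 0, 786)  [1]
  a=2: (2, 0, 393)  [1]
  a=3: (3, 0, 262)  [1]
  a=4: none
  a=5: (5, -4, 158), (5, 4, 158)  [2]
  a=6: (6, 0, 131)  [1]
  a=7..9: none
  a=10: (10, -4, 79), (10, 4, 79)  [2]
  a=11..14: none
  a=15: (15, -6, 53), (15, 6, 53)  [2]
  a=16: none
  a=17: (17, -16, 50), (17, 16, 50)  [2]
  a=18..24: none
  a=25: (25, -16, 34), (25, 16, 34)  [2]
  a=26..29: none
  a=30: (30, -24, 31), (30, 24, 31)  [2]
  a=31..32: none
Total reduced forms: 1 + 1 + 1 + 2 + 1 + 2 + 2 + 2 + 2 + 2 = 16
h = 16

16


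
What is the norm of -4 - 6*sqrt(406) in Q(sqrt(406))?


N(a + b*sqrt(d)) = a^2 - d*b^2
= (-4)^2 - (406)*(-6)^2
= 16 - 14616
= -14600

-14600


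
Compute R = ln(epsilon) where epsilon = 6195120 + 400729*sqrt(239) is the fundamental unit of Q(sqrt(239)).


epsilon = 6195120 + 400729*sqrt(239)
= 1.2390e+07
R = ln(1.2390e+07)
= 16.3324

16.3324


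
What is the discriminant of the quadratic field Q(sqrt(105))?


For K = Q(sqrt(d)) with d squarefree: disc(K) = d if d = 1 mod 4, and disc(K) = 4d if d = 2 or 3 mod 4.
Here d = 105, and d mod 4 = 1.
d = 1 mod 4 (O_K = Z[(1+sqrt(d))/2]), so disc(K) = d = 105

105


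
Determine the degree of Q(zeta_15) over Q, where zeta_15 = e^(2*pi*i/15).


The degree equals Euler's totient phi(15).
15 = 3 * 5
phi(15) = 8

8


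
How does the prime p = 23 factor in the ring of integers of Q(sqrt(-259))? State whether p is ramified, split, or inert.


K = Q(sqrt(-259)). Since d mod 4 = 1, disc(K) = -259.
Check p | disc: -259 mod 23 = 17.
p does not divide disc. Compute Legendre symbol (d/p):
17^((23-1)/2) mod 23 = -1
(d/p) = -1, so p is inert: (p) stays prime with e=1, f=2, g=1.
Therefore p is inert.

inert


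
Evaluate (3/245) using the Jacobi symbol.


Compute (3/245) via quadratic reciprocity:
  reciprocity: (3/245) -> +(245/3)
  reduce: (2/3)
  pull out 2: (2/3) = -1  (since 3 mod 8 = 3)
  (1/3) = 1
Product of signs = -1

-1


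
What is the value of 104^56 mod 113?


p = 113 is prime and the exponent is (p-1)/2 = 56, so by Euler's criterion 104^56 = (104/113) = +1 or -1 mod 113.
Compute by square-and-multiply:
  56 = 32 + 16 + 8 (binary 111000)
  Repeated squaring mod 113: 104^1 = 104, 104^2 = 81, 104^4 = 7, 104^8 = 49, 104^16 = 28, 104^32 = 106
  104^56 = 104^32 * 104^16 * 104^8 = 106 * 28 * 49 mod 113
    106 * 28 = 2968 = 30 mod 113
    30 * 49 = 1470 = 1 mod 113
  104^56 = 1 mod 113
Result 1: 104 is a quadratic residue mod 113.
104^56 mod 113 = 1

1


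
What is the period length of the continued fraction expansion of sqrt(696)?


Run the CF algorithm for sqrt(696).
a_0 = floor(sqrt(696)) = 26; set m_0=0, q_0=1.
Recurrence: m' = q*a - m,  q' = (d - m'^2)/q,  a' = floor((a_0 + m')/q').
  step 1: m=26, q=20, a=2
  step 2: m=14, q=25, a=1
  step 3: m=11, q=23, a=1
  step 4: m=12, q=24, a=1
  step 5: m=12, q=23, a=1
  step 6: m=11, q=25, a=1
  step 7: m=14, q=20, a=2
  step 8: m=26, q=1, a=52
a_8 = 2*a_0 = 52, so the period closes here.
sqrt(696) = [26; 2, 1, 1, 1, 1, 1, 2, 52]
Period length = 8

8


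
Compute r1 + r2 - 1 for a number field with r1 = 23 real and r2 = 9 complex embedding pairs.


By Dirichlet's unit theorem:
rank = r1 + r2 - 1
= 23 + 9 - 1
= 31

31


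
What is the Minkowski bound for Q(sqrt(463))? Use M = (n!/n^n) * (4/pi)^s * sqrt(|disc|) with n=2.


d = 463, d mod 4 = 3, so disc(K) = 4d = 1852; |disc(K)| = 1852
Real quadratic field, so n = 2, s = r2 = 0, r1 = 2
M = (n!/n^n) * (4/pi)^s * sqrt(|disc(K)|) = (2!/2^2) * (4/pi)^0 * sqrt(1852)
= 0.5 * 1.000000 * 43.034870
= 21.5174

21.5174


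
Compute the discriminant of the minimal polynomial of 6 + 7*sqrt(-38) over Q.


The element 6 + 7*sqrt(-38) has minimal polynomial:
x^2 - 12*x + 1898
Discriminant = (-12)^2 - 4*(1898)
= 144 - 7592
= -7448

-7448


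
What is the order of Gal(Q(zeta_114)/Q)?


|Gal(Q(zeta_114)/Q)| = phi(114)
= 36

36


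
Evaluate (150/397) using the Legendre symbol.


p = 397 is prime, so compute (150/397) with the reciprocity algorithm (Jacobi-symbol steps: pull out 2s via (2/n), flip via reciprocity, reduce):
  pull out 2: (2/397) = -1  (since 397 mod 8 = 5)
  reciprocity: (75/397) -> +(397/75)
  reduce: (22/75)
  pull out 2: (2/75) = -1  (since 75 mod 8 = 3)
  reciprocity: (11/75) -> -(75/11)
  reduce: (9/11)
  reciprocity: (9/11) -> +(11/9)
  reduce: (2/9)
  pull out 2: (2/9) = +1  (since 9 mod 8 = 1)
  (1/9) = 1
Product of signs = -1
(150/397) = -1

-1


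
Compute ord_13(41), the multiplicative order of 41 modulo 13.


We want ord_13(41), the smallest k >= 1 with 41^k = 1 mod 13.
n = 13 = 13, phi(13) = 12; the order divides phi(n).
Divisors of 12: 1, 2, 3, 4, 6, 12
Repeated squaring mod 13: 41^1 = 2, 41^2 = 4, 41^4 = 3, 41^8 = 9
Test divisors in increasing order:
  k=1: 41^1 = 2 mod 13
  k=2: 41^2 = 4 mod 13
  k=3: 41^3 = 4 * 2 = 8 mod 13
  k=4: 41^4 = 3 mod 13
  k=6: 41^6 = 3 * 4 = 12 mod 13
  k=12: 41^12 = 9 * 3 = 1 mod 13  <- first divisor giving 1
Order = 12

12


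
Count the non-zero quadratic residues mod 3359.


For prime p, the number of non-zero quadratic residues is (p-1)/2.
= (3359-1)/2
= 1679

1679


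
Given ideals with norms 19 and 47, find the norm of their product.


N(IJ) = N(I) * N(J)
= 19 * 47
= 893

893


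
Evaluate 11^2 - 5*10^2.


x^2 - d*y^2
= 11^2 - 5*10^2
= 121 - 500
= -379

-379


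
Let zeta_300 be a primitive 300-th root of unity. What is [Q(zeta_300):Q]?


The degree equals Euler's totient phi(300).
300 = 2^2 * 3 * 5^2
phi(300) = 80

80


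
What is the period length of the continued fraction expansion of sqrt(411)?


Run the CF algorithm for sqrt(411).
a_0 = floor(sqrt(411)) = 20; set m_0=0, q_0=1.
Recurrence: m' = q*a - m,  q' = (d - m'^2)/q,  a' = floor((a_0 + m')/q').
  step 1: m=20, q=11, a=3
  step 2: m=13, q=22, a=1
  step 3: m=9, q=15, a=1
  step 4: m=6, q=25, a=1
  step 5: m=19, q=2, a=19
  step 6: m=19, q=25, a=1
  step 7: m=6, q=15, a=1
  step 8: m=9, q=22, a=1
  step 9: m=13, q=11, a=3
  step 10: m=20, q=1, a=40
a_10 = 2*a_0 = 40, so the period closes here.
sqrt(411) = [20; 3, 1, 1, 1, 19, 1, 1, 1, 3, 40]
Period length = 10

10


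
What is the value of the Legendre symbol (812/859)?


p = 859 is prime, so compute (812/859) with the reciprocity algorithm (Jacobi-symbol steps: pull out 2s via (2/n), flip via reciprocity, reduce):
  pull out 2: (2/859) = -1  (since 859 mod 8 = 3)
  pull out 2: (2/859) = -1  (since 859 mod 8 = 3)
  reciprocity: (203/859) -> -(859/203)
  reduce: (47/203)
  reciprocity: (47/203) -> -(203/47)
  reduce: (15/47)
  reciprocity: (15/47) -> -(47/15)
  reduce: (2/15)
  pull out 2: (2/15) = +1  (since 15 mod 8 = 7)
  (1/15) = 1
Product of signs = -1
(812/859) = -1

-1


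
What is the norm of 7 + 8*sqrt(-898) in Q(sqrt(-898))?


N(a + b*sqrt(d)) = a^2 - d*b^2
= (7)^2 - (-898)*(8)^2
= 49 + 57472
= 57521

57521


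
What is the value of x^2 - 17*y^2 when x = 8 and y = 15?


x^2 - d*y^2
= 8^2 - 17*15^2
= 64 - 3825
= -3761

-3761


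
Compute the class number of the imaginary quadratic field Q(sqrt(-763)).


K = Q(sqrt(-763)). d mod 4 = 1, so D = disc(K) = d = -763
h(K) equals the number of primitive reduced positive-definite forms (a, b, c) = a*x^2 + b*x*y + c*y^2 with b^2 - 4ac = D,
where reduced means |b| <= a <= c, with b >= 0 whenever |b| = a or a = c, and primitive means gcd(a, b, c) = 1.
Reduced forces 3a^2 <= |D| = 763, so 1 <= a <= 15; b must have the parity of D, and c = (b^2 - D)/(4a) must be an integer >= a.
Enumerate a = 1..15, b in [-a, a]:
  a=1: (1, 1, 191)  [1]
  a=2..6: none
  a=7: (7, 7, 29)  [1]
  a=8..12: none
  a=13: (13, -11, 17), (13, 11, 17)  [2]
  a=14..15: none
Total reduced forms: 1 + 1 + 2 = 4
h = 4

4


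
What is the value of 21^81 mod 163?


p = 163 is prime and the exponent is (p-1)/2 = 81, so by Euler's criterion 21^81 = (21/163) = +1 or -1 mod 163.
Compute by square-and-multiply:
  81 = 64 + 16 + 1 (binary 1010001)
  Repeated squaring mod 163: 21^1 = 21, 21^2 = 115, 21^4 = 22, 21^8 = 158, 21^16 = 25, 21^32 = 136, 21^64 = 77
  21^81 = 21^64 * 21^16 * 21^1 = 77 * 25 * 21 mod 163
    77 * 25 = 1925 = 132 mod 163
    132 * 21 = 2772 = 1 mod 163
  21^81 = 1 mod 163
Result 1: 21 is a quadratic residue mod 163.
21^81 mod 163 = 1

1


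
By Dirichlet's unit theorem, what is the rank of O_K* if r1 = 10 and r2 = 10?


By Dirichlet's unit theorem:
rank = r1 + r2 - 1
= 10 + 10 - 1
= 19

19


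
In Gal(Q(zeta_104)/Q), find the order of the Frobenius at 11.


The Frobenius at p in Gal(Q(zeta_n)/Q) = (Z/nZ)* is the class of p, so its order is ord_104(11), the smallest k >= 1 with 11^k = 1 mod 104.
n = 104 = 2^3 * 13, phi(104) = 48; the order divides phi(n).
Divisors of 48: 1, 2, 3, 4, 6, 8, 12, 16, 24, 48
Repeated squaring mod 104: 11^1 = 11, 11^2 = 17, 11^4 = 81, 11^8 = 9, 11^16 = 81, 11^32 = 9
Test divisors in increasing order:
  k=1: 11^1 = 11 mod 104
  k=2: 11^2 = 17 mod 104
  k=3: 11^3 = 17 * 11 = 83 mod 104
  k=4: 11^4 = 81 mod 104
  k=6: 11^6 = 81 * 17 = 25 mod 104
  k=8: 11^8 = 9 mod 104
  k=12: 11^12 = 9 * 81 = 1 mod 104  <- first divisor giving 1
Order = 12

12


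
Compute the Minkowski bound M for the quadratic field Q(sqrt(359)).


d = 359, d mod 4 = 3, so disc(K) = 4d = 1436; |disc(K)| = 1436
Real quadratic field, so n = 2, s = r2 = 0, r1 = 2
M = (n!/n^n) * (4/pi)^s * sqrt(|disc(K)|) = (2!/2^2) * (4/pi)^0 * sqrt(1436)
= 0.5 * 1.000000 * 37.894591
= 18.9473

18.9473


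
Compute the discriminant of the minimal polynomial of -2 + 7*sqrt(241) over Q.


The element -2 + 7*sqrt(241) has minimal polynomial:
x^2 + 4*x - 11805
Discriminant = (4)^2 - 4*(-11805)
= 16 + 47220
= 47236

47236


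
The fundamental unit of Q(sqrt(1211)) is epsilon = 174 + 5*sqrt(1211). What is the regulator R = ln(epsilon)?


epsilon = 174 + 5*sqrt(1211)
= 347.9971
R = ln(347.9971)
= 5.8522

5.8522


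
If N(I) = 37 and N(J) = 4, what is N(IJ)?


N(IJ) = N(I) * N(J)
= 37 * 4
= 148

148


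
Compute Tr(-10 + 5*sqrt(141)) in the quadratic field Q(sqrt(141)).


Tr(a + b*sqrt(d)) = (a + b*sqrt(d)) + (a - b*sqrt(d)) = 2a
= 2 * (-10)
= -20

-20


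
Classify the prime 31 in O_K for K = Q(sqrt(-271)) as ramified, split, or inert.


K = Q(sqrt(-271)). Since d mod 4 = 1, disc(K) = -271.
Check p | disc: -271 mod 31 = 8.
p does not divide disc. Compute Legendre symbol (d/p):
8^((31-1)/2) mod 31 = 1
(d/p) = 1, so p splits: (p) = P*P' with e=1, f=1, g=2.
Therefore p is split.

split


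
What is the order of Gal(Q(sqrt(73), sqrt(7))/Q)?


The 2 square roots of distinct primes are multiplicatively independent over Q,
so [K:Q] = 2^2 and Gal(K/Q) is isomorphic to (Z/2Z)^2.
|Gal| = 2^2 = 4

4


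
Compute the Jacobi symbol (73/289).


Compute (73/289) via quadratic reciprocity:
  reciprocity: (73/289) -> +(289/73)
  reduce: (70/73)
  pull out 2: (2/73) = +1  (since 73 mod 8 = 1)
  reciprocity: (35/73) -> +(73/35)
  reduce: (3/35)
  reciprocity: (3/35) -> -(35/3)
  reduce: (2/3)
  pull out 2: (2/3) = -1  (since 3 mod 8 = 3)
  (1/3) = 1
Product of signs = 1

1


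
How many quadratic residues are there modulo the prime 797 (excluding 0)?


For prime p, the number of non-zero quadratic residues is (p-1)/2.
= (797-1)/2
= 398

398


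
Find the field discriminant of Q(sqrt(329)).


For K = Q(sqrt(d)) with d squarefree: disc(K) = d if d = 1 mod 4, and disc(K) = 4d if d = 2 or 3 mod 4.
Here d = 329, and d mod 4 = 1.
d = 1 mod 4 (O_K = Z[(1+sqrt(d))/2]), so disc(K) = d = 329

329


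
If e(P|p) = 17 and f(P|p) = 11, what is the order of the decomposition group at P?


|D_P| = e * f
= 17 * 11
= 187

187


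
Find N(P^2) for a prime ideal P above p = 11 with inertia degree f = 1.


N(P^a) = p^(a*f)
= 11^(2*1)
= 11^2
= 121

121


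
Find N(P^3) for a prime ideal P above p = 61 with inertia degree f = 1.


N(P^a) = p^(a*f)
= 61^(3*1)
= 61^3
= 226981

226981


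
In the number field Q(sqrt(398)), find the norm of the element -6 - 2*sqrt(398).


N(a + b*sqrt(d)) = a^2 - d*b^2
= (-6)^2 - (398)*(-2)^2
= 36 - 1592
= -1556

-1556


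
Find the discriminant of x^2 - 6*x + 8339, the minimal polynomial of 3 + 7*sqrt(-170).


The element 3 + 7*sqrt(-170) has minimal polynomial:
x^2 - 6*x + 8339
Discriminant = (-6)^2 - 4*(8339)
= 36 - 33356
= -33320

-33320


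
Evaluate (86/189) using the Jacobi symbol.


Compute (86/189) via quadratic reciprocity:
  pull out 2: (2/189) = -1  (since 189 mod 8 = 5)
  reciprocity: (43/189) -> +(189/43)
  reduce: (17/43)
  reciprocity: (17/43) -> +(43/17)
  reduce: (9/17)
  reciprocity: (9/17) -> +(17/9)
  reduce: (8/9)
  pull out 2: (2/9) = +1  (since 9 mod 8 = 1)
  pull out 2: (2/9) = +1  (since 9 mod 8 = 1)
  pull out 2: (2/9) = +1  (since 9 mod 8 = 1)
  (1/9) = 1
Product of signs = -1

-1


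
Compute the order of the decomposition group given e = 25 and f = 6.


|D_P| = e * f
= 25 * 6
= 150

150


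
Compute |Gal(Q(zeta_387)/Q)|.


|Gal(Q(zeta_387)/Q)| = phi(387)
= 252

252


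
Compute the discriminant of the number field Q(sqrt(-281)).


For K = Q(sqrt(d)) with d squarefree: disc(K) = d if d = 1 mod 4, and disc(K) = 4d if d = 2 or 3 mod 4.
Here d = -281, and d mod 4 = 3.
d = 3 mod 4, not 1 (O_K = Z[sqrt(d)]), so disc(K) = 4d = 4 * (-281) = -1124

-1124


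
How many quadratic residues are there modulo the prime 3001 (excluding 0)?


For prime p, the number of non-zero quadratic residues is (p-1)/2.
= (3001-1)/2
= 1500

1500


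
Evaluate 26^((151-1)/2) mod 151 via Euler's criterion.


p = 151 is prime and the exponent is (p-1)/2 = 75, so by Euler's criterion 26^75 = (26/151) = +1 or -1 mod 151.
Compute by square-and-multiply:
  75 = 64 + 8 + 2 + 1 (binary 1001011)
  Repeated squaring mod 151: 26^1 = 26, 26^2 = 72, 26^4 = 50, 26^8 = 84, 26^16 = 110, 26^32 = 20, 26^64 = 98
  26^75 = 26^64 * 26^8 * 26^2 * 26^1 = 98 * 84 * 72 * 26 mod 151
    98 * 84 = 8232 = 78 mod 151
    78 * 72 = 5616 = 29 mod 151
    29 * 26 = 754 = 150 mod 151
  26^75 = 150 mod 151
Result 150 = p - 1 = -1 mod 151: 26 is a quadratic non-residue mod 151. As a residue in [0, p-1] the value is 150.
26^75 mod 151 = 150

150


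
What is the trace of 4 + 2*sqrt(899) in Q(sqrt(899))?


Tr(a + b*sqrt(d)) = (a + b*sqrt(d)) + (a - b*sqrt(d)) = 2a
= 2 * (4)
= 8

8


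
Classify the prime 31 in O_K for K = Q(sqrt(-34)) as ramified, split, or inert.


K = Q(sqrt(-34)). Since d mod 4 = 2, disc(K) = -136.
Check p | disc: -136 mod 31 = 19.
p does not divide disc. Compute Legendre symbol (d/p):
28^((31-1)/2) mod 31 = 1
(d/p) = 1, so p splits: (p) = P*P' with e=1, f=1, g=2.
Therefore p is split.

split


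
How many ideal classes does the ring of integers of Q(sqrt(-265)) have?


K = Q(sqrt(-265)). d mod 4 = 3, so D = disc(K) = 4d = -1060
h(K) equals the number of primitive reduced positive-definite forms (a, b, c) = a*x^2 + b*x*y + c*y^2 with b^2 - 4ac = D,
where reduced means |b| <= a <= c, with b >= 0 whenever |b| = a or a = c, and primitive means gcd(a, b, c) = 1.
Reduced forces 3a^2 <= |D| = 1060, so 1 <= a <= 18; b must have the parity of D, and c = (b^2 - D)/(4a) must be an integer >= a.
Enumerate a = 1..18, b in [-a, a]:
  a=1: (1, 0, 265)  [1]
  a=2: (2, 2, 133)  [1]
  a=3..4: none
  a=5: (5, 0, 53)  [1]
  a=6: none
  a=7: (7, -2, 38), (7, 2, 38)  [2]
  a=8..9: none
  a=10: (10, 10, 29)  [1]
  a=11..13: none
  a=14: (14, -2, 19), (14, 2, 19)  [2]
  a=15..18: none
Total reduced forms: 1 + 1 + 1 + 2 + 1 + 2 = 8
h = 8

8


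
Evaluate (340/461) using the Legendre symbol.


p = 461 is prime, so compute (340/461) with the reciprocity algorithm (Jacobi-symbol steps: pull out 2s via (2/n), flip via reciprocity, reduce):
  pull out 2: (2/461) = -1  (since 461 mod 8 = 5)
  pull out 2: (2/461) = -1  (since 461 mod 8 = 5)
  reciprocity: (85/461) -> +(461/85)
  reduce: (36/85)
  pull out 2: (2/85) = -1  (since 85 mod 8 = 5)
  pull out 2: (2/85) = -1  (since 85 mod 8 = 5)
  reciprocity: (9/85) -> +(85/9)
  reduce: (4/9)
  pull out 2: (2/9) = +1  (since 9 mod 8 = 1)
  pull out 2: (2/9) = +1  (since 9 mod 8 = 1)
  (1/9) = 1
Product of signs = 1
(340/461) = 1

1


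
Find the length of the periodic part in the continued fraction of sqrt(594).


Run the CF algorithm for sqrt(594).
a_0 = floor(sqrt(594)) = 24; set m_0=0, q_0=1.
Recurrence: m' = q*a - m,  q' = (d - m'^2)/q,  a' = floor((a_0 + m')/q').
  step 1: m=24, q=18, a=2
  step 2: m=12, q=25, a=1
  step 3: m=13, q=17, a=2
  step 4: m=21, q=9, a=5
  step 5: m=24, q=2, a=24
  step 6: m=24, q=9, a=5
  step 7: m=21, q=17, a=2
  step 8: m=13, q=25, a=1
  step 9: m=12, q=18, a=2
  step 10: m=24, q=1, a=48
a_10 = 2*a_0 = 48, so the period closes here.
sqrt(594) = [24; 2, 1, 2, 5, 24, 5, 2, 1, 2, 48]
Period length = 10

10


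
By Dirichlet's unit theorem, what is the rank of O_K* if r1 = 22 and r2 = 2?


By Dirichlet's unit theorem:
rank = r1 + r2 - 1
= 22 + 2 - 1
= 23

23


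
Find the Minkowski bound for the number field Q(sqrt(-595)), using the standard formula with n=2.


d = -595, d mod 4 = 1, so disc(K) = d = -595; |disc(K)| = 595
Imaginary quadratic field, so n = 2, s = r2 = 1, r1 = 0
M = (n!/n^n) * (4/pi)^s * sqrt(|disc(K)|) = (2!/2^2) * (4/pi)^1 * sqrt(595)
= 0.5 * 1.273240 * 24.392622
= 15.5288

15.5288


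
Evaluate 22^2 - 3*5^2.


x^2 - d*y^2
= 22^2 - 3*5^2
= 484 - 75
= 409

409


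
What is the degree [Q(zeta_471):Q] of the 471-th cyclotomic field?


The degree equals Euler's totient phi(471).
471 = 3 * 157
phi(471) = 312

312


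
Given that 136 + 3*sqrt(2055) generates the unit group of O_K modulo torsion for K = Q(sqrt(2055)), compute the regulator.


epsilon = 136 + 3*sqrt(2055)
= 271.9963
R = ln(271.9963)
= 5.6058

5.6058


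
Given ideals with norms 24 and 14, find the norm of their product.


N(IJ) = N(I) * N(J)
= 24 * 14
= 336

336


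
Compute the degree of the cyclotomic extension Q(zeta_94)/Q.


The degree equals Euler's totient phi(94).
94 = 2 * 47
phi(94) = 46

46


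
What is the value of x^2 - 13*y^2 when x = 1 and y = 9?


x^2 - d*y^2
= 1^2 - 13*9^2
= 1 - 1053
= -1052

-1052


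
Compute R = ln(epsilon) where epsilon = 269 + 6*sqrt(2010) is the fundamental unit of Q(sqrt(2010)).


epsilon = 269 + 6*sqrt(2010)
= 537.9981
R = ln(537.9981)
= 6.2879

6.2879


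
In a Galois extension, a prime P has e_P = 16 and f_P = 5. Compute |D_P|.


|D_P| = e * f
= 16 * 5
= 80

80


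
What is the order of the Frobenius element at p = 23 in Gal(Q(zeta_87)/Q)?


The Frobenius at p in Gal(Q(zeta_n)/Q) = (Z/nZ)* is the class of p, so its order is ord_87(23), the smallest k >= 1 with 23^k = 1 mod 87.
n = 87 = 3 * 29, phi(87) = 56; the order divides phi(n).
Divisors of 56: 1, 2, 4, 7, 8, 14, 28, 56
Repeated squaring mod 87: 23^1 = 23, 23^2 = 7, 23^4 = 49, 23^8 = 52, 23^16 = 7, 23^32 = 49
Test divisors in increasing order:
  k=1: 23^1 = 23 mod 87
  k=2: 23^2 = 7 mod 87
  k=4: 23^4 = 49 mod 87
  k=7: 23^7 = 49 * 7 * 23 = 59 mod 87
  k=8: 23^8 = 52 mod 87
  k=14: 23^14 = 52 * 49 * 7 = 1 mod 87  <- first divisor giving 1
Order = 14

14


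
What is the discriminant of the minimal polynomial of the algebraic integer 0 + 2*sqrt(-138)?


The element 0 + 2*sqrt(-138) has minimal polynomial:
x^2 + 0*x + 552
Discriminant = (0)^2 - 4*(552)
= 0 - 2208
= -2208

-2208


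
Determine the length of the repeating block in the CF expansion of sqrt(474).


Run the CF algorithm for sqrt(474).
a_0 = floor(sqrt(474)) = 21; set m_0=0, q_0=1.
Recurrence: m' = q*a - m,  q' = (d - m'^2)/q,  a' = floor((a_0 + m')/q').
  step 1: m=21, q=33, a=1
  step 2: m=12, q=10, a=3
  step 3: m=18, q=15, a=2
  step 4: m=12, q=22, a=1
  step 5: m=10, q=17, a=1
  step 6: m=7, q=25, a=1
  step 7: m=18, q=6, a=6
  step 8: m=18, q=25, a=1
  step 9: m=7, q=17, a=1
  step 10: m=10, q=22, a=1
  step 11: m=12, q=15, a=2
  step 12: m=18, q=10, a=3
  step 13: m=12, q=33, a=1
  step 14: m=21, q=1, a=42
a_14 = 2*a_0 = 42, so the period closes here.
sqrt(474) = [21; 1, 3, 2, 1, 1, 1, 6, 1, 1, 1, 2, 3, 1, 42]
Period length = 14

14


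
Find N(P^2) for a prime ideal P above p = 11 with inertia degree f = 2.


N(P^a) = p^(a*f)
= 11^(2*2)
= 11^4
= 14641

14641


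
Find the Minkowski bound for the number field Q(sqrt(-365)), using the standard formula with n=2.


d = -365, d mod 4 = 3, so disc(K) = 4d = -1460; |disc(K)| = 1460
Imaginary quadratic field, so n = 2, s = r2 = 1, r1 = 0
M = (n!/n^n) * (4/pi)^s * sqrt(|disc(K)|) = (2!/2^2) * (4/pi)^1 * sqrt(1460)
= 0.5 * 1.273240 * 38.209946
= 24.3252

24.3252


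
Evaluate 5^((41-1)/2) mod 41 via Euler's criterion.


p = 41 is prime and the exponent is (p-1)/2 = 20, so by Euler's criterion 5^20 = (5/41) = +1 or -1 mod 41.
Compute by square-and-multiply:
  20 = 16 + 4 (binary 10100)
  Repeated squaring mod 41: 5^1 = 5, 5^2 = 25, 5^4 = 10, 5^8 = 18, 5^16 = 37
  5^20 = 5^16 * 5^4 = 37 * 10 mod 41
    37 * 10 = 370 = 1 mod 41
  5^20 = 1 mod 41
Result 1: 5 is a quadratic residue mod 41.
5^20 mod 41 = 1

1


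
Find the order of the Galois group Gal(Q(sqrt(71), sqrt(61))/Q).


The 2 square roots of distinct primes are multiplicatively independent over Q,
so [K:Q] = 2^2 and Gal(K/Q) is isomorphic to (Z/2Z)^2.
|Gal| = 2^2 = 4

4


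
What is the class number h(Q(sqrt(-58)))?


K = Q(sqrt(-58)). d mod 4 = 2, so D = disc(K) = 4d = -232
h(K) equals the number of primitive reduced positive-definite forms (a, b, c) = a*x^2 + b*x*y + c*y^2 with b^2 - 4ac = D,
where reduced means |b| <= a <= c, with b >= 0 whenever |b| = a or a = c, and primitive means gcd(a, b, c) = 1.
Reduced forces 3a^2 <= |D| = 232, so 1 <= a <= 8; b must have the parity of D, and c = (b^2 - D)/(4a) must be an integer >= a.
Enumerate a = 1..8, b in [-a, a]:
  a=1: (1, 0, 58)  [1]
  a=2: (2, 0, 29)  [1]
  a=3..8: none
Total reduced forms: 1 + 1 = 2
h = 2

2


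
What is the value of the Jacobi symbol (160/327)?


Compute (160/327) via quadratic reciprocity:
  pull out 2: (2/327) = +1  (since 327 mod 8 = 7)
  pull out 2: (2/327) = +1  (since 327 mod 8 = 7)
  pull out 2: (2/327) = +1  (since 327 mod 8 = 7)
  pull out 2: (2/327) = +1  (since 327 mod 8 = 7)
  pull out 2: (2/327) = +1  (since 327 mod 8 = 7)
  reciprocity: (5/327) -> +(327/5)
  reduce: (2/5)
  pull out 2: (2/5) = -1  (since 5 mod 8 = 5)
  (1/5) = 1
Product of signs = -1

-1


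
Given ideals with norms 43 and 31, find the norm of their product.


N(IJ) = N(I) * N(J)
= 43 * 31
= 1333

1333


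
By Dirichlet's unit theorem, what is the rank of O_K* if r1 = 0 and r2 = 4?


By Dirichlet's unit theorem:
rank = r1 + r2 - 1
= 0 + 4 - 1
= 3

3


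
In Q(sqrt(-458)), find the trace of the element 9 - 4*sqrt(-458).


Tr(a + b*sqrt(d)) = (a + b*sqrt(d)) + (a - b*sqrt(d)) = 2a
= 2 * (9)
= 18

18


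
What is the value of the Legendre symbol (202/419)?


p = 419 is prime, so compute (202/419) with the reciprocity algorithm (Jacobi-symbol steps: pull out 2s via (2/n), flip via reciprocity, reduce):
  pull out 2: (2/419) = -1  (since 419 mod 8 = 3)
  reciprocity: (101/419) -> +(419/101)
  reduce: (15/101)
  reciprocity: (15/101) -> +(101/15)
  reduce: (11/15)
  reciprocity: (11/15) -> -(15/11)
  reduce: (4/11)
  pull out 2: (2/11) = -1  (since 11 mod 8 = 3)
  pull out 2: (2/11) = -1  (since 11 mod 8 = 3)
  (1/11) = 1
Product of signs = 1
(202/419) = 1

1


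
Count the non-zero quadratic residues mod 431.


For prime p, the number of non-zero quadratic residues is (p-1)/2.
= (431-1)/2
= 215

215


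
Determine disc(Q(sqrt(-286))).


For K = Q(sqrt(d)) with d squarefree: disc(K) = d if d = 1 mod 4, and disc(K) = 4d if d = 2 or 3 mod 4.
Here d = -286, and d mod 4 = 2.
d = 2 mod 4, not 1 (O_K = Z[sqrt(d)]), so disc(K) = 4d = 4 * (-286) = -1144

-1144


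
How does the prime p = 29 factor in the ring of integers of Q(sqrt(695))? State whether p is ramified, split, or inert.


K = Q(sqrt(695)). Since d mod 4 = 3, disc(K) = 2780.
Check p | disc: 2780 mod 29 = 25.
p does not divide disc. Compute Legendre symbol (d/p):
28^((29-1)/2) mod 29 = 1
(d/p) = 1, so p splits: (p) = P*P' with e=1, f=1, g=2.
Therefore p is split.

split


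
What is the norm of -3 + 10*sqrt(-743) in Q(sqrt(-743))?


N(a + b*sqrt(d)) = a^2 - d*b^2
= (-3)^2 - (-743)*(10)^2
= 9 + 74300
= 74309

74309


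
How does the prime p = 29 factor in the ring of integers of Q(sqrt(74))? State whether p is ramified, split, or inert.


K = Q(sqrt(74)). Since d mod 4 = 2, disc(K) = 296.
Check p | disc: 296 mod 29 = 6.
p does not divide disc. Compute Legendre symbol (d/p):
16^((29-1)/2) mod 29 = 1
(d/p) = 1, so p splits: (p) = P*P' with e=1, f=1, g=2.
Therefore p is split.

split


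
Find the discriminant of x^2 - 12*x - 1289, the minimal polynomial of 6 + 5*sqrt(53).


The element 6 + 5*sqrt(53) has minimal polynomial:
x^2 - 12*x - 1289
Discriminant = (-12)^2 - 4*(-1289)
= 144 + 5156
= 5300

5300


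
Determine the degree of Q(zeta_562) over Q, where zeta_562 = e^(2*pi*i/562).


The degree equals Euler's totient phi(562).
562 = 2 * 281
phi(562) = 280

280


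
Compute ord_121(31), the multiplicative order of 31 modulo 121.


We want ord_121(31), the smallest k >= 1 with 31^k = 1 mod 121.
n = 121 = 11^2, phi(121) = 110; the order divides phi(n).
Divisors of 110: 1, 2, 5, 10, 11, 22, 55, 110
Repeated squaring mod 121: 31^1 = 31, 31^2 = 114, 31^4 = 49, 31^8 = 102, 31^16 = 119, 31^32 = 4, 31^64 = 16
Test divisors in increasing order:
  k=1: 31^1 = 31 mod 121
  k=2: 31^2 = 114 mod 121
  k=5: 31^5 = 49 * 31 = 67 mod 121
  k=10: 31^10 = 102 * 114 = 12 mod 121
  k=11: 31^11 = 102 * 114 * 31 = 9 mod 121
  k=22: 31^22 = 119 * 49 * 114 = 81 mod 121
  k=55: 31^55 = 4 * 119 * 49 * 114 * 31 = 1 mod 121  <- first divisor giving 1
Order = 55

55


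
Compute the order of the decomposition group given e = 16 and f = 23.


|D_P| = e * f
= 16 * 23
= 368

368


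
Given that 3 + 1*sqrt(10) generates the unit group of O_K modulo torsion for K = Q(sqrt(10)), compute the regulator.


epsilon = 3 + 1*sqrt(10)
= 6.1623
R = ln(6.1623)
= 1.8184

1.8184


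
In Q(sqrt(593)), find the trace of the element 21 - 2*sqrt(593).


Tr(a + b*sqrt(d)) = (a + b*sqrt(d)) + (a - b*sqrt(d)) = 2a
= 2 * (21)
= 42

42


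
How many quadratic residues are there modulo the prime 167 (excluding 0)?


For prime p, the number of non-zero quadratic residues is (p-1)/2.
= (167-1)/2
= 83

83


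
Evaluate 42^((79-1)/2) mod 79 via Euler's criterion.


p = 79 is prime and the exponent is (p-1)/2 = 39, so by Euler's criterion 42^39 = (42/79) = +1 or -1 mod 79.
Compute by square-and-multiply:
  39 = 32 + 4 + 2 + 1 (binary 100111)
  Repeated squaring mod 79: 42^1 = 42, 42^2 = 26, 42^4 = 44, 42^8 = 40, 42^16 = 20, 42^32 = 5
  42^39 = 42^32 * 42^4 * 42^2 * 42^1 = 5 * 44 * 26 * 42 mod 79
    5 * 44 = 220 = 62 mod 79
    62 * 26 = 1612 = 32 mod 79
    32 * 42 = 1344 = 1 mod 79
  42^39 = 1 mod 79
Result 1: 42 is a quadratic residue mod 79.
42^39 mod 79 = 1

1


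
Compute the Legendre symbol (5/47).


p = 47 is prime, so compute (5/47) with the reciprocity algorithm (Jacobi-symbol steps: pull out 2s via (2/n), flip via reciprocity, reduce):
  reciprocity: (5/47) -> +(47/5)
  reduce: (2/5)
  pull out 2: (2/5) = -1  (since 5 mod 8 = 5)
  (1/5) = 1
Product of signs = -1
(5/47) = -1

-1


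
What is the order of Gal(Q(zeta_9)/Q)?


|Gal(Q(zeta_9)/Q)| = phi(9)
= 6

6


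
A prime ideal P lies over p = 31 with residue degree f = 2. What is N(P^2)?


N(P^a) = p^(a*f)
= 31^(2*2)
= 31^4
= 923521

923521


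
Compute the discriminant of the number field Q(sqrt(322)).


For K = Q(sqrt(d)) with d squarefree: disc(K) = d if d = 1 mod 4, and disc(K) = 4d if d = 2 or 3 mod 4.
Here d = 322, and d mod 4 = 2.
d = 2 mod 4, not 1 (O_K = Z[sqrt(d)]), so disc(K) = 4d = 4 * (322) = 1288

1288


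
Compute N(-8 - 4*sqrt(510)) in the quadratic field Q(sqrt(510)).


N(a + b*sqrt(d)) = a^2 - d*b^2
= (-8)^2 - (510)*(-4)^2
= 64 - 8160
= -8096

-8096


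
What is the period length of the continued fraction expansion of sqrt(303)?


Run the CF algorithm for sqrt(303).
a_0 = floor(sqrt(303)) = 17; set m_0=0, q_0=1.
Recurrence: m' = q*a - m,  q' = (d - m'^2)/q,  a' = floor((a_0 + m')/q').
  step 1: m=17, q=14, a=2
  step 2: m=11, q=13, a=2
  step 3: m=15, q=6, a=5
  step 4: m=15, q=13, a=2
  step 5: m=11, q=14, a=2
  step 6: m=17, q=1, a=34
a_6 = 2*a_0 = 34, so the period closes here.
sqrt(303) = [17; 2, 2, 5, 2, 2, 34]
Period length = 6

6


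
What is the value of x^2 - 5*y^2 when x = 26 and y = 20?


x^2 - d*y^2
= 26^2 - 5*20^2
= 676 - 2000
= -1324

-1324


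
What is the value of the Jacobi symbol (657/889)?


Compute (657/889) via quadratic reciprocity:
  reciprocity: (657/889) -> +(889/657)
  reduce: (232/657)
  pull out 2: (2/657) = +1  (since 657 mod 8 = 1)
  pull out 2: (2/657) = +1  (since 657 mod 8 = 1)
  pull out 2: (2/657) = +1  (since 657 mod 8 = 1)
  reciprocity: (29/657) -> +(657/29)
  reduce: (19/29)
  reciprocity: (19/29) -> +(29/19)
  reduce: (10/19)
  pull out 2: (2/19) = -1  (since 19 mod 8 = 3)
  reciprocity: (5/19) -> +(19/5)
  reduce: (4/5)
  pull out 2: (2/5) = -1  (since 5 mod 8 = 5)
  pull out 2: (2/5) = -1  (since 5 mod 8 = 5)
  (1/5) = 1
Product of signs = -1

-1


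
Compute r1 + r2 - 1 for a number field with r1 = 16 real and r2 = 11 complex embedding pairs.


By Dirichlet's unit theorem:
rank = r1 + r2 - 1
= 16 + 11 - 1
= 26

26


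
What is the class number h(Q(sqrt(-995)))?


K = Q(sqrt(-995)). d mod 4 = 1, so D = disc(K) = d = -995
h(K) equals the number of primitive reduced positive-definite forms (a, b, c) = a*x^2 + b*x*y + c*y^2 with b^2 - 4ac = D,
where reduced means |b| <= a <= c, with b >= 0 whenever |b| = a or a = c, and primitive means gcd(a, b, c) = 1.
Reduced forces 3a^2 <= |D| = 995, so 1 <= a <= 18; b must have the parity of D, and c = (b^2 - D)/(4a) must be an integer >= a.
Enumerate a = 1..18, b in [-a, a]:
  a=1: (1, 1, 249)  [1]
  a=2: none
  a=3: (3, -1, 83), (3, 1, 83)  [2]
  a=4: none
  a=5: (5, 5, 51)  [1]
  a=6..8: none
  a=9: (9, -7, 29), (9, 7, 29)  [2]
  a=10..14: none
  a=15: (15, -5, 17), (15, 5, 17)  [2]
  a=16..18: none
Total reduced forms: 1 + 2 + 1 + 2 + 2 = 8
h = 8

8


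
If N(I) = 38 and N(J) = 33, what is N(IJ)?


N(IJ) = N(I) * N(J)
= 38 * 33
= 1254

1254


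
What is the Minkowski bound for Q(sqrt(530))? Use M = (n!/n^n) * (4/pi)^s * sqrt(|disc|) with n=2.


d = 530, d mod 4 = 2, so disc(K) = 4d = 2120; |disc(K)| = 2120
Real quadratic field, so n = 2, s = r2 = 0, r1 = 2
M = (n!/n^n) * (4/pi)^s * sqrt(|disc(K)|) = (2!/2^2) * (4/pi)^0 * sqrt(2120)
= 0.5 * 1.000000 * 46.043458
= 23.0217

23.0217


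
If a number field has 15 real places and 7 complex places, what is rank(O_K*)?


By Dirichlet's unit theorem:
rank = r1 + r2 - 1
= 15 + 7 - 1
= 21

21


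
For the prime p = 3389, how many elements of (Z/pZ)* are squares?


For prime p, the number of non-zero quadratic residues is (p-1)/2.
= (3389-1)/2
= 1694

1694


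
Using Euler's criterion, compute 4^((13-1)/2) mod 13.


p = 13 is prime and the exponent is (p-1)/2 = 6, so by Euler's criterion 4^6 = (4/13) = +1 or -1 mod 13.
Compute by square-and-multiply:
  6 = 4 + 2 (binary 110)
  Repeated squaring mod 13: 4^1 = 4, 4^2 = 3, 4^4 = 9
  4^6 = 4^4 * 4^2 = 9 * 3 mod 13
    9 * 3 = 27 = 1 mod 13
  4^6 = 1 mod 13
Result 1: 4 is a quadratic residue mod 13.
4^6 mod 13 = 1

1


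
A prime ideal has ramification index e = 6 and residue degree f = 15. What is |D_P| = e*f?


|D_P| = e * f
= 6 * 15
= 90

90


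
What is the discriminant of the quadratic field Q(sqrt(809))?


For K = Q(sqrt(d)) with d squarefree: disc(K) = d if d = 1 mod 4, and disc(K) = 4d if d = 2 or 3 mod 4.
Here d = 809, and d mod 4 = 1.
d = 1 mod 4 (O_K = Z[(1+sqrt(d))/2]), so disc(K) = d = 809

809


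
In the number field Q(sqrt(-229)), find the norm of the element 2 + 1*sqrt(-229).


N(a + b*sqrt(d)) = a^2 - d*b^2
= (2)^2 - (-229)*(1)^2
= 4 + 229
= 233

233


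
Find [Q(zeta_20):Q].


The degree equals Euler's totient phi(20).
20 = 2^2 * 5
phi(20) = 8

8


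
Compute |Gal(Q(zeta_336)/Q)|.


|Gal(Q(zeta_336)/Q)| = phi(336)
= 96

96


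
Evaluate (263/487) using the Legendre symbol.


p = 487 is prime, so compute (263/487) with the reciprocity algorithm (Jacobi-symbol steps: pull out 2s via (2/n), flip via reciprocity, reduce):
  reciprocity: (263/487) -> -(487/263)
  reduce: (224/263)
  pull out 2: (2/263) = +1  (since 263 mod 8 = 7)
  pull out 2: (2/263) = +1  (since 263 mod 8 = 7)
  pull out 2: (2/263) = +1  (since 263 mod 8 = 7)
  pull out 2: (2/263) = +1  (since 263 mod 8 = 7)
  pull out 2: (2/263) = +1  (since 263 mod 8 = 7)
  reciprocity: (7/263) -> -(263/7)
  reduce: (4/7)
  pull out 2: (2/7) = +1  (since 7 mod 8 = 7)
  pull out 2: (2/7) = +1  (since 7 mod 8 = 7)
  (1/7) = 1
Product of signs = 1
(263/487) = 1

1


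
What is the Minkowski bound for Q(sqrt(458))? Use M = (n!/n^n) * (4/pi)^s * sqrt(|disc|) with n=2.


d = 458, d mod 4 = 2, so disc(K) = 4d = 1832; |disc(K)| = 1832
Real quadratic field, so n = 2, s = r2 = 0, r1 = 2
M = (n!/n^n) * (4/pi)^s * sqrt(|disc(K)|) = (2!/2^2) * (4/pi)^0 * sqrt(1832)
= 0.5 * 1.000000 * 42.801869
= 21.4009

21.4009


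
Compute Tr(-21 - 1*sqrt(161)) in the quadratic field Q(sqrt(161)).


Tr(a + b*sqrt(d)) = (a + b*sqrt(d)) + (a - b*sqrt(d)) = 2a
= 2 * (-21)
= -42

-42


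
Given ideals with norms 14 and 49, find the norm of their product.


N(IJ) = N(I) * N(J)
= 14 * 49
= 686

686


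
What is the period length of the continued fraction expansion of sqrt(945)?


Run the CF algorithm for sqrt(945).
a_0 = floor(sqrt(945)) = 30; set m_0=0, q_0=1.
Recurrence: m' = q*a - m,  q' = (d - m'^2)/q,  a' = floor((a_0 + m')/q').
  step 1: m=30, q=45, a=1
  step 2: m=15, q=16, a=2
  step 3: m=17, q=41, a=1
  step 4: m=24, q=9, a=6
  step 5: m=30, q=5, a=12
  step 6: m=30, q=9, a=6
  step 7: m=24, q=41, a=1
  step 8: m=17, q=16, a=2
  step 9: m=15, q=45, a=1
  step 10: m=30, q=1, a=60
a_10 = 2*a_0 = 60, so the period closes here.
sqrt(945) = [30; 1, 2, 1, 6, 12, 6, 1, 2, 1, 60]
Period length = 10

10


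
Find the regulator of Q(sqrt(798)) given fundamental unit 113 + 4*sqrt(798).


epsilon = 113 + 4*sqrt(798)
= 225.9956
R = ln(225.9956)
= 5.4205

5.4205


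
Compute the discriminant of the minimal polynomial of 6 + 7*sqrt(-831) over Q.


The element 6 + 7*sqrt(-831) has minimal polynomial:
x^2 - 12*x + 40755
Discriminant = (-12)^2 - 4*(40755)
= 144 - 163020
= -162876

-162876


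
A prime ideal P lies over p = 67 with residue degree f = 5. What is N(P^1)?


N(P^a) = p^(a*f)
= 67^(1*5)
= 67^5
= 1350125107

1350125107


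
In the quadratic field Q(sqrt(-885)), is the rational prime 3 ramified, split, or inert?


K = Q(sqrt(-885)). Since d mod 4 = 3, disc(K) = -3540.
Check p | disc: -3540 mod 3 = 0.
p divides disc, so p ramifies: (p) = P^2 with e=2, f=1, g=1.
Therefore p is ramified.

ramified


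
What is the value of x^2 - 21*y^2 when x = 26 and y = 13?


x^2 - d*y^2
= 26^2 - 21*13^2
= 676 - 3549
= -2873

-2873


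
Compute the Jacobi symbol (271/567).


Compute (271/567) via quadratic reciprocity:
  reciprocity: (271/567) -> -(567/271)
  reduce: (25/271)
  reciprocity: (25/271) -> +(271/25)
  reduce: (21/25)
  reciprocity: (21/25) -> +(25/21)
  reduce: (4/21)
  pull out 2: (2/21) = -1  (since 21 mod 8 = 5)
  pull out 2: (2/21) = -1  (since 21 mod 8 = 5)
  (1/21) = 1
Product of signs = -1

-1


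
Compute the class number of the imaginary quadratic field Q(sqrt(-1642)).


K = Q(sqrt(-1642)). d mod 4 = 2, so D = disc(K) = 4d = -6568
h(K) equals the number of primitive reduced positive-definite forms (a, b, c) = a*x^2 + b*x*y + c*y^2 with b^2 - 4ac = D,
where reduced means |b| <= a <= c, with b >= 0 whenever |b| = a or a = c, and primitive means gcd(a, b, c) = 1.
Reduced forces 3a^2 <= |D| = 6568, so 1 <= a <= 46; b must have the parity of D, and c = (b^2 - D)/(4a) must be an integer >= a.
Enumerate a = 1..46, b in [-a, a]:
  a=1: (1, 0, 1642)  [1]
  a=2: (2, 0, 821)  [1]
  a=3..12: none
  a=13: (13, -6, 127), (13, 6, 127)  [2]
  a=14..18: none
  a=19: (19, -14, 89), (19, 14, 89)  [2]
  a=20..25: none
  a=26: (26, -20, 67), (26, 20, 67)  [2]
  a=27..30: none
  a=31: (31, -2, 53), (31, 2, 53)  [2]
  a=32..37: none
  a=38: (38, -24, 47), (38, 24, 47)  [2]
  a=39..40: none
  a=41: (41, -22, 43), (41, 22, 43)  [2]
  a=42..46: none
Total reduced forms: 1 + 1 + 2 + 2 + 2 + 2 + 2 + 2 = 14
h = 14

14


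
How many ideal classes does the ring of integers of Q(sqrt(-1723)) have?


K = Q(sqrt(-1723)). d mod 4 = 1, so D = disc(K) = d = -1723
h(K) equals the number of primitive reduced positive-definite forms (a, b, c) = a*x^2 + b*x*y + c*y^2 with b^2 - 4ac = D,
where reduced means |b| <= a <= c, with b >= 0 whenever |b| = a or a = c, and primitive means gcd(a, b, c) = 1.
Reduced forces 3a^2 <= |D| = 1723, so 1 <= a <= 23; b must have the parity of D, and c = (b^2 - D)/(4a) must be an integer >= a.
Enumerate a = 1..23, b in [-a, a]:
  a=1: (1, 1, 431)  [1]
  a=2..10: none
  a=11: (11, -9, 41), (11, 9, 41)  [2]
  a=12..18: none
  a=19: (19, -5, 23), (19, 5, 23)  [2]
  a=20..23: none
Total reduced forms: 1 + 2 + 2 = 5
h = 5

5


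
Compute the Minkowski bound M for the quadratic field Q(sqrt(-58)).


d = -58, d mod 4 = 2, so disc(K) = 4d = -232; |disc(K)| = 232
Imaginary quadratic field, so n = 2, s = r2 = 1, r1 = 0
M = (n!/n^n) * (4/pi)^s * sqrt(|disc(K)|) = (2!/2^2) * (4/pi)^1 * sqrt(232)
= 0.5 * 1.273240 * 15.231546
= 9.6967

9.6967


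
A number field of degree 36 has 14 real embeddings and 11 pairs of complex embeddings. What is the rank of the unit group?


By Dirichlet's unit theorem:
rank = r1 + r2 - 1
= 14 + 11 - 1
= 24

24


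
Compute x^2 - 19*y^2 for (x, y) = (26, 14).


x^2 - d*y^2
= 26^2 - 19*14^2
= 676 - 3724
= -3048

-3048


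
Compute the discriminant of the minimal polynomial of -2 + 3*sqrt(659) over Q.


The element -2 + 3*sqrt(659) has minimal polynomial:
x^2 + 4*x - 5927
Discriminant = (4)^2 - 4*(-5927)
= 16 + 23708
= 23724

23724


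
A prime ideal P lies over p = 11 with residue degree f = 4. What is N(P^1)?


N(P^a) = p^(a*f)
= 11^(1*4)
= 11^4
= 14641

14641


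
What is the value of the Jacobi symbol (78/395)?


Compute (78/395) via quadratic reciprocity:
  pull out 2: (2/395) = -1  (since 395 mod 8 = 3)
  reciprocity: (39/395) -> -(395/39)
  reduce: (5/39)
  reciprocity: (5/39) -> +(39/5)
  reduce: (4/5)
  pull out 2: (2/5) = -1  (since 5 mod 8 = 5)
  pull out 2: (2/5) = -1  (since 5 mod 8 = 5)
  (1/5) = 1
Product of signs = 1

1
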